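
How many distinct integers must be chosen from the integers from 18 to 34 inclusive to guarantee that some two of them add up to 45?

13

Group the elements by complementary pair {x, 45−x}: {18,27}, {19,26}, {20,25}, …, giving 5 two-element pairs and 7 integers whose partner 45−x falls outside [18,34].
By the pigeonhole principle, treating each of those 12 groups as a pigeonhole, one can pick one integer per group — 12 integers — with no two summing to 45.
The 13th integer lands in an occupied pair, forcing a sum of 45.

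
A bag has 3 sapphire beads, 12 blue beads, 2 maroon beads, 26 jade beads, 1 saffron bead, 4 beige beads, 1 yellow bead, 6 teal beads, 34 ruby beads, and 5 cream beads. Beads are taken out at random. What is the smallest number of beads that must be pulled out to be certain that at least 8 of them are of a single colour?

An adversary could hand out at most 7 beads per colour (7 colours run out sooner): 3 + 7 + 2 + 7 + 1 + 4 + 1 + 6 + 7 + 5 = 43 beads and still no colour has 8.
One more bead lands in a colour already at 7, so 44 draws are enough and 43 are not.

44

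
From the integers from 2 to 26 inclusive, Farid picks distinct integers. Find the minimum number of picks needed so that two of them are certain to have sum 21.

Two chosen integers sum to 21 exactly when both halves of some pair {x, 21−x} with 2 ≤ x ≤ 21−x ≤ 19 are chosen — 9 such pairs.
The remaining 7 elements (those with no distinct partner in range) can never complete a 21-sum, so the worst case takes all of them and one from each pair: 7 + 9 = 16.
Pigeonhole: the 17th integer has to be the second member of some pair, so 16 + 1 = 17.

17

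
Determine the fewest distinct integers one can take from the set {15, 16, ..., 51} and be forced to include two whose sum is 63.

A set avoiding the sum 63 can contain at most one of each pair {x, 63−x}, plus the 3 elements whose complement lies outside the range.
The integers 32, …, 51 (20 of them) are such a set: any two sum to at least 32+33 = 65 > 63.
Any 21st integer completes one of the 17 pairs, so 21 choices force a sum of 63.

21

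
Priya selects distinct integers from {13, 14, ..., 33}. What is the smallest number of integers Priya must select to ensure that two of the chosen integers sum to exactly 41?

14

A set avoiding the sum 41 can contain at most one of each pair {x, 41−x}, plus the 5 elements whose complement lies outside the range.
The integers 21, …, 33 (13 of them) are such a set: any two sum to at least 21+22 = 43 > 41.
By the pigeonhole principle, any 14th integer completes one of the 8 pairs, so 14 choices force a sum of 41.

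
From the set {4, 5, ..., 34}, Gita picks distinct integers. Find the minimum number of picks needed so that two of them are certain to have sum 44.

20

Group the elements by complementary pair {x, 44−x}: {10,34}, {11,33}, {12,32}, …, giving 12 two-element pairs, the single value 22 (it cannot pair with itself since the integers are distinct), and 6 integers whose partner 44−x falls outside [4,34].
By pigeonhole, treating each of those 19 groups as a pigeonhole, one can pick one integer per group — 19 integers — with no two summing to 44.
The 20th integer lands in an occupied pair, forcing a sum of 44.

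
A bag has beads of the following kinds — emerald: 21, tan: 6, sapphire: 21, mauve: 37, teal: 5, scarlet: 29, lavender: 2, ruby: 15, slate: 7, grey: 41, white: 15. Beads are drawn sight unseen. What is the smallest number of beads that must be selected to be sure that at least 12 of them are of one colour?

98

An adversary could hand out at most 11 beads per colour (4 colours run out sooner): 11 + 6 + 11 + 11 + 5 + 11 + 2 + 11 + 7 + 11 + 11 = 97 beads and still no colour has 12.
By the pigeonhole principle, one more bead lands in a colour already at 11, so 98 draws are enough and 97 are not.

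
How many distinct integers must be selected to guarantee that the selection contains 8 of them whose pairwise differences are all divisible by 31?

Integers whose pairwise differences are multiples of 31 are exactly those sharing a remainder mod 31. The 31 residue classes mod 31 are the pigeonholes.
With 217 integers one could put 7 in each residue class and have no class reach 8.
The 218th integer pushes some class to 8, so 31·7 + 1 = 218.

218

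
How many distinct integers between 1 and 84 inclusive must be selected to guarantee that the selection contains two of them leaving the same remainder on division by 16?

17

The 16 residue classes mod 16 are the pigeonholes.
With 16 integers one could put 1 in each residue class and have no class reach 2.
The 17th integer pushes some class to 2, so 16·1 + 1 = 17.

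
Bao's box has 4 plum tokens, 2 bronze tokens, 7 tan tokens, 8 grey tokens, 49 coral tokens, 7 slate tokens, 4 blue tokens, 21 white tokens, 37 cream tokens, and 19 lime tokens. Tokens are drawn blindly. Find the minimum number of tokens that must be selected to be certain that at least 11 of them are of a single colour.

The 10 colours are the holes; the tokens drawn are the pigeons.
To avoid 11 of any one colour, the worst case takes at most 10 of each colour, or every token of a colour that has fewer than 10.
That gives 4 + 2 + 7 + 8 + 10 + 7 + 4 + 10 + 10 + 10 = 72 tokens with no colour reaching 11.
The next token forces some colour to 11, so 72 + 1 = 73.

73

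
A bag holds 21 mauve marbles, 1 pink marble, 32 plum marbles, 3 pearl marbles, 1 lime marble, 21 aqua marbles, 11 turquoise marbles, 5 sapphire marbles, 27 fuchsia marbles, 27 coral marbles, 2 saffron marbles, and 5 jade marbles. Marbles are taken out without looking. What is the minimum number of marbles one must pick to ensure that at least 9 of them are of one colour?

66

By the pigeonhole principle, put each drawn marble into a box by colour. The largest draw with every box below 9 takes min(count, 8) from each colour; colours with fewer than 8 contribute all they have.
Σ min(cᵢ, 8) = 8 + 1 + 8 + 3 + 1 + 8 + 8 + 5 + 8 + 8 + 2 + 5 = 65.
Draw number 65 + 1 = 66 must push one box to 9.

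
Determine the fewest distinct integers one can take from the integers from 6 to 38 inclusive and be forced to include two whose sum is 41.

19

Group the elements by complementary pair {x, 41−x}: {6,35}, {7,34}, {8,33}, …, giving 15 two-element pairs and 3 integers whose partner 41−x falls outside [6,38].
Pigeonhole: treating each of those 18 groups as a pigeonhole, one can pick one integer per group — 18 integers — with no two summing to 41.
The 19th integer lands in an occupied pair, forcing a sum of 41.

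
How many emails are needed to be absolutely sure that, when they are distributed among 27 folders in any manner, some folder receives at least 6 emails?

136

With 135 emails one could put exactly 5 in each of the 27 folders, and no folder would reach 6.
One more email must land in a folder that already has 5, giving it 6.
So 27 × 5 + 1 = 136 emails are required.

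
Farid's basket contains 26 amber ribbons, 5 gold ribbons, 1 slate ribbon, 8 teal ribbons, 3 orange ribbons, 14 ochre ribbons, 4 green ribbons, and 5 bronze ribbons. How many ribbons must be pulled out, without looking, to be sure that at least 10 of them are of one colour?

By pigeonhole, the 8 colours are the holes; the ribbons drawn are the pigeons.
To avoid 10 of any one colour, the worst case takes at most 9 of each colour, or every ribbon of a colour that has fewer than 9.
That gives 9 + 5 + 1 + 8 + 3 + 9 + 4 + 5 = 44 ribbons with no colour reaching 10.
The next ribbon forces some colour to 10, so 44 + 1 = 45.

45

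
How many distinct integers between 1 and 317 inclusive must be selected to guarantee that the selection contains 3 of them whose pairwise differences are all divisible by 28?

57

Integers whose pairwise differences are multiples of 28 are exactly those sharing a remainder mod 28. By the pigeonhole principle, the 28 residue classes mod 28 are the pigeonholes.
With 56 integers one could put 2 in each residue class and have no class reach 3.
The 57th integer pushes some class to 3, so 28·2 + 1 = 57.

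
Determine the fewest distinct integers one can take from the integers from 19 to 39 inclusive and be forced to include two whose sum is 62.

14

A set avoiding the sum 62 can contain at most one of each pair {x, 62−x}, plus the 5 elements whose complement lies outside the range or equal to its own complement.
The integers 19, …, 31 (13 of them) are such a set: any two sum to at least 19+20 = 39 and at most 30+31 = 61 < 62.
Any 14th integer completes one of the 8 pairs, so 14 choices force a sum of 62.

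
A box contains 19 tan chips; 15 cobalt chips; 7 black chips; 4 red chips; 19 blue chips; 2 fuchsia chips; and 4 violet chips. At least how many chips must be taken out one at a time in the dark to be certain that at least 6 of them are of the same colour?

By pigeonhole, the 7 colours are the holes; the chips drawn are the pigeons.
To avoid 6 of any one colour, the worst case takes at most 5 of each colour, or every chip of a colour that has fewer than 5.
That gives 5 + 5 + 5 + 4 + 5 + 2 + 4 = 30 chips with no colour reaching 6.
The next chip forces some colour to 6, so 30 + 1 = 31.

31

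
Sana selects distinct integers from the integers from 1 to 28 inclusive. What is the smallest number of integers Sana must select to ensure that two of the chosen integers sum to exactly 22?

19

Two chosen integers sum to 22 exactly when both halves of some pair {x, 22−x} with 1 ≤ x ≤ 22−x ≤ 21 are chosen — 10 such pairs.
The remaining 8 elements (those with no distinct partner in range) can never complete a 22-sum, so the worst case takes all of them and one from each pair: 8 + 10 = 18.
The 19th integer has to be the second member of some pair, so 18 + 1 = 19.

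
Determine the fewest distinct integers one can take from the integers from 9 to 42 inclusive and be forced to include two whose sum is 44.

22

A set avoiding the sum 44 can contain at most one of each pair {x, 44−x}, plus the 8 elements whose complement lies outside the range or equal to its own complement.
The integers 22, …, 42 (21 of them) are such a set: any two sum to at least 22+23 = 45 > 44.
Any 22nd integer completes one of the 13 pairs, so 22 choices force a sum of 44.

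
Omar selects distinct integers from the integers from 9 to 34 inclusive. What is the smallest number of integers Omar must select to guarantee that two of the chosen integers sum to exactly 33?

19

A set avoiding the sum 33 can contain at most one of each pair {x, 33−x}, plus the 10 elements whose complement lies outside the range.
The integers 17, …, 34 (18 of them) are such a set: any two sum to at least 17+18 = 35 > 33.
Pigeonhole: any 19th integer completes one of the 8 pairs, so 19 choices force a sum of 33.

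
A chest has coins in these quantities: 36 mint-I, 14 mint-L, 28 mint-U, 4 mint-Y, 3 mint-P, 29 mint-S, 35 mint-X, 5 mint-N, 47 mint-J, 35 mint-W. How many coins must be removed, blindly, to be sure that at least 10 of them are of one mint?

76

The 10 mints are the holes; the coins drawn are the pigeons.
To avoid 10 of any one mint, the worst case takes at most 9 of each mint, or every coin of a mint that has fewer than 9.
That gives 9 + 9 + 9 + 4 + 3 + 9 + 9 + 5 + 9 + 9 = 75 coins with no mint reaching 10.
The next coin forces some mint to 10, so 75 + 1 = 76.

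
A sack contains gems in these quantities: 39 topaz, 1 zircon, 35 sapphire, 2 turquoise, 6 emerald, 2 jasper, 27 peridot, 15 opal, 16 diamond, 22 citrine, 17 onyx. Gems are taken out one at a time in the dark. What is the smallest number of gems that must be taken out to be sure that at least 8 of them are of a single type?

By the pigeonhole principle, put each drawn gem into a box by type. The largest draw with every box below 8 takes min(count, 7) from each type; types with fewer than 7 contribute all they have.
Σ min(cᵢ, 7) = 7 + 1 + 7 + 2 + 6 + 2 + 7 + 7 + 7 + 7 + 7 = 60.
Draw number 60 + 1 = 61 must push one box to 8.

61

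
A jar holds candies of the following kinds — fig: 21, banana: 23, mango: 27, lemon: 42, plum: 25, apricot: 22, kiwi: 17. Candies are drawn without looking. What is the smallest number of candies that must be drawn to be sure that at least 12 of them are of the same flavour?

78

An adversary could hand out at most 11 candies per flavour: 11 + 11 + 11 + 11 + 11 + 11 + 11 = 77 candies and still no flavour has 12.
One more candy lands in a flavour already at 11, so 78 draws are enough and 77 are not.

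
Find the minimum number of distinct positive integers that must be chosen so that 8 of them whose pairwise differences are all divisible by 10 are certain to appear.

Integers whose pairwise differences are multiples of 10 are exactly those sharing a remainder mod 10. By pigeonhole, the 10 residue classes mod 10 are the pigeonholes.
With 70 integers one could put 7 in each residue class and have no class reach 8.
The 71st integer pushes some class to 8, so 10·7 + 1 = 71.

71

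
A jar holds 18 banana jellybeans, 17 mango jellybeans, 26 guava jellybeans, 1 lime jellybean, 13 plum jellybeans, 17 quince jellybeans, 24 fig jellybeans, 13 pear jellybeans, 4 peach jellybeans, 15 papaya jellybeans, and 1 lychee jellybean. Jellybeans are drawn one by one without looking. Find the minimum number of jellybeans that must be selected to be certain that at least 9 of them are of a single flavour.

Pigeonhole: put each drawn jellybean into a box by flavour. The largest draw with every box below 9 takes min(count, 8) from each flavour; flavours with fewer than 8 contribute all they have.
Σ min(cᵢ, 8) = 8 + 8 + 8 + 1 + 8 + 8 + 8 + 8 + 4 + 8 + 1 = 70.
Draw number 70 + 1 = 71 must push one box to 9.

71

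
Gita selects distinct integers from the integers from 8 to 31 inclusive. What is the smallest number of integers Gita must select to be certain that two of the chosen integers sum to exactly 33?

16

A set avoiding the sum 33 can contain at most one of each pair {x, 33−x}, plus the 6 elements whose complement lies outside the range.
The integers 17, …, 31 (15 of them) are such a set: any two sum to at least 17+18 = 35 > 33.
Any 16th integer completes one of the 9 pairs, so 16 choices force a sum of 33.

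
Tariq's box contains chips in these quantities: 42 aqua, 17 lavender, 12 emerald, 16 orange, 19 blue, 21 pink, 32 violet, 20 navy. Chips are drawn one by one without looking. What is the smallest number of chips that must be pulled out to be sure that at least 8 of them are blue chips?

168

In the worst case for collecting blue chips, every non-blue chip comes out first.
There are 42 + 17 + 12 + 16 + 21 + 32 + 20 = 160 non-blue chips altogether.
After those, each further chip must be blue, so 160 + 8 = 168 draws guarantee 8 blue chips.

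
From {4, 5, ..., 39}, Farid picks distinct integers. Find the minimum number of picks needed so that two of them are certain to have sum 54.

Group the elements by complementary pair {x, 54−x}: {15,39}, {16,38}, {17,37}, …, giving 12 two-element pairs; the single value 27 (it cannot pair with itself since the integers are distinct); and 11 integers whose partner 54−x falls outside [4,39].
Treating each of those 24 groups as a pigeonhole, one can pick one integer per group — 24 integers — with no two summing to 54.
The 25th integer lands in an occupied pair, forcing a sum of 54.

25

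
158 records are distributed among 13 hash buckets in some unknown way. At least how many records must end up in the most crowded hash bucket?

13

By pigeonhole, the 13 hash buckets are the holes and the 158 records are the pigeons.
If every hash bucket held at most 12 records, the total would be at most 13 × 12 = 156, which is less than 158.
So some hash bucket holds at least ⌈158/13⌉ = 13 records.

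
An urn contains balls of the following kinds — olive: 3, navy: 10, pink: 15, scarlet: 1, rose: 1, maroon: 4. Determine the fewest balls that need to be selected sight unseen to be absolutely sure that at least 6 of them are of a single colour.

20

Put each drawn ball into a box by colour. The largest draw with every box below 6 takes min(count, 5) from each colour; colours with fewer than 5 contribute all they have.
Σ min(cᵢ, 5) = 3 + 5 + 5 + 1 + 1 + 4 = 19.
Draw number 19 + 1 = 20 must push one box to 6.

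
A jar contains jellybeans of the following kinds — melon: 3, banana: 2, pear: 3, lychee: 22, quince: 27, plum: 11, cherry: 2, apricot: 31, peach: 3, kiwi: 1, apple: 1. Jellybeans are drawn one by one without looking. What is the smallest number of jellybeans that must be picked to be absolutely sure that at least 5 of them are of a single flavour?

32

By pigeonhole, put each drawn jellybean into a box by flavour. The largest draw with every box below 5 takes min(count, 4) from each flavour; flavours with fewer than 4 contribute all they have.
Σ min(cᵢ, 4) = 3 + 2 + 3 + 4 + 4 + 4 + 2 + 4 + 3 + 1 + 1 = 31.
Draw number 31 + 1 = 32 must push one box to 5.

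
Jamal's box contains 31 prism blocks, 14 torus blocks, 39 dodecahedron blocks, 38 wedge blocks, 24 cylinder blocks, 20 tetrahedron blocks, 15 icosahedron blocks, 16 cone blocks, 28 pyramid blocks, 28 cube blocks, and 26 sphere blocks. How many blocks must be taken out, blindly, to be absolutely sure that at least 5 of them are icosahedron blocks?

In the worst case for collecting icosahedron blocks, every non-icosahedron block comes out first.
There are 31 + 14 + 39 + 38 + 24 + 20 + 16 + 28 + 28 + 26 = 264 non-icosahedron blocks altogether.
After those, each further block must be icosahedron, so 264 + 5 = 269 draws guarantee 5 icosahedron blocks.

269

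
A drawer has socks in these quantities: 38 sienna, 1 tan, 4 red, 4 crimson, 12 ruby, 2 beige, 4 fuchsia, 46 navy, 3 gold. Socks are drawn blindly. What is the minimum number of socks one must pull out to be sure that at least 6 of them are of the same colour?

The 9 colours are the holes; the socks drawn are the pigeons.
To avoid 6 of any one colour, the worst case takes at most 5 of each colour, or every sock of a colour that has fewer than 5.
That gives 5 + 1 + 4 + 4 + 5 + 2 + 4 + 5 + 3 = 33 socks with no colour reaching 6.
The next sock forces some colour to 6, so 33 + 1 = 34.

34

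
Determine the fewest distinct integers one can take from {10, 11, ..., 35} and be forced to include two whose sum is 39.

17

Two chosen integers sum to 39 exactly when both halves of some pair {x, 39−x} with 10 ≤ x ≤ 39−x ≤ 29 are chosen — 10 such pairs.
The remaining 6 elements (those with no distinct partner in range) can never complete a 39-sum, so the worst case takes all of them and one from each pair: 6 + 10 = 16.
By the pigeonhole principle, the 17th integer has to be the second member of some pair, so 16 + 1 = 17.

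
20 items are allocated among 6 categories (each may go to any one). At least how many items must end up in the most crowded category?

4

The 6 categories are the holes and the 20 items are the pigeons.
If every category held at most 3 items, the total would be at most 6 × 3 = 18, which is less than 20.
So some category holds at least ⌈20/6⌉ = 4 items.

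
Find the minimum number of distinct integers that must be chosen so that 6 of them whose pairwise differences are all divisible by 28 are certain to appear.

Integers whose pairwise differences are multiples of 28 are exactly those sharing a remainder mod 28. Pigeonhole: the 28 residue classes mod 28 are the pigeonholes.
With 140 integers one could put 5 in each residue class and have no class reach 6.
The 141st integer pushes some class to 6, so 28·5 + 1 = 141.

141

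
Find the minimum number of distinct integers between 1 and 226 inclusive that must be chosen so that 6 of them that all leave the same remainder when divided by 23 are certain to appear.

By the pigeonhole principle, the 23 residue classes mod 23 are the pigeonholes.
With 115 integers one could put 5 in each residue class and have no class reach 6.
The 116th integer pushes some class to 6, so 23·5 + 1 = 116.

116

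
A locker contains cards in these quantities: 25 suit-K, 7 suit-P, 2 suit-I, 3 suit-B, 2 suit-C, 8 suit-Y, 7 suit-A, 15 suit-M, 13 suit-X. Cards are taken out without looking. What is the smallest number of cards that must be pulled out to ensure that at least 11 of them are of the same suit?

60

By the pigeonhole principle, put each drawn card into a box by suit. The largest draw with every box below 11 takes min(count, 10) from each suit; suits with fewer than 10 contribute all they have.
Σ min(cᵢ, 10) = 10 + 7 + 2 + 3 + 2 + 8 + 7 + 10 + 10 = 59.
Draw number 59 + 1 = 60 must push one box to 11.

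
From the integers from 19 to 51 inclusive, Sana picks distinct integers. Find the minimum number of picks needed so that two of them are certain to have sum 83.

Two chosen integers sum to 83 exactly when both halves of some pair {x, 83−x} with 32 ≤ x ≤ 83−x ≤ 51 are chosen — 10 such pairs.
The remaining 13 elements (those with no distinct partner in range) can never complete a 83-sum, so the worst case takes all of them and one from each pair: 13 + 10 = 23.
The 24th integer has to be the second member of some pair, so 23 + 1 = 24.

24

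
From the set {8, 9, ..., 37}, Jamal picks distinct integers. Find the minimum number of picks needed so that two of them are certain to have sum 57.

22

Two chosen integers sum to 57 exactly when both halves of some pair {x, 57−x} with 20 ≤ x ≤ 57−x ≤ 37 are chosen — 9 such pairs.
The remaining 12 elements (those with no distinct partner in range) can never complete a 57-sum, so the worst case takes all of them and one from each pair: 12 + 9 = 21.
The 22nd integer has to be the second member of some pair, so 21 + 1 = 22.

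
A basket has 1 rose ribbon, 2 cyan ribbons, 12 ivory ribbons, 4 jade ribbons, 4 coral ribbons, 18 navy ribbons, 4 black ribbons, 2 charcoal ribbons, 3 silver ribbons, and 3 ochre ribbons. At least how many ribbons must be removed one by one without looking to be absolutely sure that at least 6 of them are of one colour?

By pigeonhole, the 10 colours are the holes; the ribbons drawn are the pigeons.
To avoid 6 of any one colour, the worst case takes at most 5 of each colour, or every ribbon of a colour that has fewer than 5.
That gives 1 + 2 + 5 + 4 + 4 + 5 + 4 + 2 + 3 + 3 = 33 ribbons with no colour reaching 6.
The next ribbon forces some colour to 6, so 33 + 1 = 34.

34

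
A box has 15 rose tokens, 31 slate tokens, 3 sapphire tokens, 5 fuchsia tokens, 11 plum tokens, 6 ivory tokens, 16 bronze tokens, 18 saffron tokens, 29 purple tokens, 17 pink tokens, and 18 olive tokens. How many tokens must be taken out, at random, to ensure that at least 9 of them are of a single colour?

79

By the pigeonhole principle, the 11 colours are the holes; the tokens drawn are the pigeons.
To avoid 9 of any one colour, the worst case takes at most 8 of each colour, or every token of a colour that has fewer than 8.
That gives 8 + 8 + 3 + 5 + 8 + 6 + 8 + 8 + 8 + 8 + 8 = 78 tokens with no colour reaching 9.
The next token forces some colour to 9, so 78 + 1 = 79.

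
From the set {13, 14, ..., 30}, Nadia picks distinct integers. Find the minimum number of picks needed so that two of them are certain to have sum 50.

Two chosen integers sum to 50 exactly when both halves of some pair {x, 50−x} with 20 ≤ x ≤ 50−x ≤ 30 are chosen — 5 such pairs.
The remaining 8 elements (those with no distinct partner in range) can never complete a 50-sum, so the worst case takes all of them and one from each pair: 8 + 5 = 13.
The 14th integer has to be the second member of some pair, so 13 + 1 = 14.

14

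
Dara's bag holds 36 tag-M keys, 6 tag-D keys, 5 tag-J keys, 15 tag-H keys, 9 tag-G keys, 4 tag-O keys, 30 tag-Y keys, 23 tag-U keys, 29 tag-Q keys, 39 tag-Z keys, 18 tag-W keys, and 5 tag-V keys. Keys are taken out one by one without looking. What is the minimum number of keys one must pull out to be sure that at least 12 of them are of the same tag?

107

By pigeonhole, the 12 tags are the holes; the keys drawn are the pigeons.
To avoid 12 of any one tag, the worst case takes at most 11 of each tag, or every key of a tag that has fewer than 11.
That gives 11 + 6 + 5 + 11 + 9 + 4 + 11 + 11 + 11 + 11 + 11 + 5 = 106 keys with no tag reaching 12.
The next key forces some tag to 12, so 106 + 1 = 107.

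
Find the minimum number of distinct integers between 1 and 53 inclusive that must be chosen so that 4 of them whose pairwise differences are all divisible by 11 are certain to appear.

34

Integers whose pairwise differences are multiples of 11 are exactly those sharing a remainder mod 11. The 11 residue classes mod 11 are the pigeonholes.
With 33 integers one could put 3 in each residue class and have no class reach 4.
The 34th integer pushes some class to 4, so 11·3 + 1 = 34.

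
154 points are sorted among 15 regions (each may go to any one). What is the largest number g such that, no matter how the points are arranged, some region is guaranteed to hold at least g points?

11

By pigeonhole, the 15 regions are the holes and the 154 points are the pigeons.
If every region held at most 10 points, the total would be at most 15 × 10 = 150, which is less than 154.
So some region holds at least ⌈154/15⌉ = 11 points.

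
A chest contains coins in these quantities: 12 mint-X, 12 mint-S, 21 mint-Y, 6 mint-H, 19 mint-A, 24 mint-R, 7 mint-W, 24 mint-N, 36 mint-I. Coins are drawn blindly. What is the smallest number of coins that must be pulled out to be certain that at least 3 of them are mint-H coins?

158

In the worst case for collecting mint-H coins, every non-mint-H coin comes out first.
There are 12 + 12 + 21 + 19 + 24 + 7 + 24 + 36 = 155 non-mint-H coins altogether.
After those, each further coin must be mint-H, so 155 + 3 = 158 draws guarantee 3 mint-H coins.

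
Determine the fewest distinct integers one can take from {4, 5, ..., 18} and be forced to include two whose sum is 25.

Two chosen integers sum to 25 exactly when both halves of some pair {x, 25−x} with 7 ≤ x ≤ 25−x ≤ 18 are chosen — 6 such pairs.
The remaining 3 elements (those with no distinct partner in range) can never complete a 25-sum, so the worst case takes all of them and one from each pair: 3 + 6 = 9.
The 10th integer has to be the second member of some pair, so 9 + 1 = 10.

10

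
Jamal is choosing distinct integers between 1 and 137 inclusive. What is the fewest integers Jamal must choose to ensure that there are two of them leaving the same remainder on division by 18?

The 18 residue classes mod 18 are the pigeonholes.
With 18 integers one could put 1 in each residue class and have no class reach 2.
The 19th integer pushes some class to 2, so 18·1 + 1 = 19.

19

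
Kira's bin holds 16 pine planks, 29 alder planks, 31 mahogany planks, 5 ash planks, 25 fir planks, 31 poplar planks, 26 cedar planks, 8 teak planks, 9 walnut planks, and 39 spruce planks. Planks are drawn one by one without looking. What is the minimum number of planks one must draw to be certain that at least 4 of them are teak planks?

In the worst case for collecting teak planks, every non-teak plank comes out first.
There are 16 + 29 + 31 + 5 + 25 + 31 + 26 + 9 + 39 = 211 non-teak planks altogether.
After those, each further plank must be teak, so 211 + 4 = 215 draws guarantee 4 teak planks.

215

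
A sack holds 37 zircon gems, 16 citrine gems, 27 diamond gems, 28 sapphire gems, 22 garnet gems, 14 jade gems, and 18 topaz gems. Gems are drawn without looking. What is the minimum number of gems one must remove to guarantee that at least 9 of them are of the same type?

57

By pigeonhole, the 7 types are the holes; the gems drawn are the pigeons.
To avoid 9 of any one type, the worst case takes at most 8 of each type.
That gives 8 + 8 + 8 + 8 + 8 + 8 + 8 = 56 gems with no type reaching 9.
The next gem forces some type to 9, so 56 + 1 = 57.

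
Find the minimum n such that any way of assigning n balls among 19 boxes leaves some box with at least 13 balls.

With 228 balls one could put exactly 12 in each of the 19 boxes, and no box would reach 13.
By pigeonhole, one more ball must land in a box that already has 12, giving it 13.
So 19 × 12 + 1 = 229 balls are required.

229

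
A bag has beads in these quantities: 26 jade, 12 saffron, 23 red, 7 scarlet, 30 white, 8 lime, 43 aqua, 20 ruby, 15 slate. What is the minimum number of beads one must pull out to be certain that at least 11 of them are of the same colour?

The 9 colours are the holes; the beads drawn are the pigeons.
To avoid 11 of any one colour, the worst case takes at most 10 of each colour, or every bead of a colour that has fewer than 10.
That gives 10 + 10 + 10 + 7 + 10 + 8 + 10 + 10 + 10 = 85 beads with no colour reaching 11.
The next bead forces some colour to 11, so 85 + 1 = 86.

86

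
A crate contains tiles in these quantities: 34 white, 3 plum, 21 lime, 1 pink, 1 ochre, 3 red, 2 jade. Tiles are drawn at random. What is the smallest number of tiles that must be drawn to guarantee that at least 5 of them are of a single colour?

An adversary could hand out at most 4 tiles per colour (5 colours run out sooner): 4 + 3 + 4 + 1 + 1 + 3 + 2 = 18 tiles and still no colour has 5.
By the pigeonhole principle, one more tile lands in a colour already at 4, so 19 draws are enough and 18 are not.

19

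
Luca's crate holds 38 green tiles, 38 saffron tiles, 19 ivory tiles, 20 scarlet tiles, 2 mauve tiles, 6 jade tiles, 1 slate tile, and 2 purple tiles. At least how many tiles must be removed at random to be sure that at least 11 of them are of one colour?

52

The 8 colours are the holes; the tiles drawn are the pigeons.
To avoid 11 of any one colour, the worst case takes at most 10 of each colour, or every tile of a colour that has fewer than 10.
That gives 10 + 10 + 10 + 10 + 2 + 6 + 1 + 2 = 51 tiles with no colour reaching 11.
The next tile forces some colour to 11, so 51 + 1 = 52.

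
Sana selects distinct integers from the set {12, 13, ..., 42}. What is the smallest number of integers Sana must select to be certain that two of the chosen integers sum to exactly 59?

19

Two chosen integers sum to 59 exactly when both halves of some pair {x, 59−x} with 17 ≤ x ≤ 59−x ≤ 42 are chosen — 13 such pairs.
The remaining 5 elements (those with no distinct partner in range) can never complete a 59-sum, so the worst case takes all of them and one from each pair: 5 + 13 = 18.
The 19th integer has to be the second member of some pair, so 18 + 1 = 19.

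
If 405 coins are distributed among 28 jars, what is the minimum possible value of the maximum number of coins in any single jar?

15

By the pigeonhole principle, the 28 jars are the holes and the 405 coins are the pigeons.
If every jar held at most 14 coins, the total would be at most 28 × 14 = 392, which is less than 405.
So some jar holds at least ⌈405/28⌉ = 15 coins.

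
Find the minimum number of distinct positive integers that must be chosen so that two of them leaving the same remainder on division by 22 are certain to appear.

The 22 residue classes mod 22 are the pigeonholes.
With 22 integers one could put 1 in each residue class and have no class reach 2.
The 23rd integer pushes some class to 2, so 22·1 + 1 = 23.

23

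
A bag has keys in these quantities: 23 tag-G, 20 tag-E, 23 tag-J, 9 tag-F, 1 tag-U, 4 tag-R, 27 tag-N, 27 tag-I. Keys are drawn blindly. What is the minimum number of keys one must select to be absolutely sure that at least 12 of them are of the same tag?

70

By the pigeonhole principle, put each drawn key into a box by tag. The largest draw with every box below 12 takes min(count, 11) from each tag; tags with fewer than 11 contribute all they have.
Σ min(cᵢ, 11) = 11 + 11 + 11 + 9 + 1 + 4 + 11 + 11 = 69.
Draw number 69 + 1 = 70 must push one box to 12.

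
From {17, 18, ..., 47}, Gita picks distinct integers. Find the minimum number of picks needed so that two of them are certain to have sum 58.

20

A set avoiding the sum 58 can contain at most one of each pair {x, 58−x}, plus the 7 elements whose complement lies outside the range or equal to its own complement.
The integers 29, …, 47 (19 of them) are such a set: any two sum to at least 29+30 = 59 > 58.
Any 20th integer completes one of the 12 pairs, so 20 choices force a sum of 58.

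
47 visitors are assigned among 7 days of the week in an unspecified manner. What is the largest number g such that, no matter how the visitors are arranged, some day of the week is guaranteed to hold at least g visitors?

7

The 7 days of the week are the holes and the 47 visitors are the pigeons.
If every day of the week held at most 6 visitors, the total would be at most 7 × 6 = 42, which is less than 47.
So some day of the week holds at least ⌈47/7⌉ = 7 visitors.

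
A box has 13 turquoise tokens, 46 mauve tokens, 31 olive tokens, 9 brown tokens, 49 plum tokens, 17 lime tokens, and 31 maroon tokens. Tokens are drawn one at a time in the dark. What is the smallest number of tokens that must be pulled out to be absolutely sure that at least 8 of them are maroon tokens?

173

In the worst case for collecting maroon tokens, every non-maroon token comes out first.
There are 13 + 46 + 31 + 9 + 49 + 17 = 165 non-maroon tokens altogether.
After those, each further token must be maroon, so 165 + 8 = 173 draws guarantee 8 maroon tokens.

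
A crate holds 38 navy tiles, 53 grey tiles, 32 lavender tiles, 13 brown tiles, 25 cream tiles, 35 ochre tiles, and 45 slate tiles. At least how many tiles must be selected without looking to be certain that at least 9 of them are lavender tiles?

In the worst case for collecting lavender tiles, every non-lavender tile comes out first.
There are 38 + 53 + 13 + 25 + 35 + 45 = 209 non-lavender tiles altogether.
After those, each further tile must be lavender, so 209 + 9 = 218 draws guarantee 9 lavender tiles.

218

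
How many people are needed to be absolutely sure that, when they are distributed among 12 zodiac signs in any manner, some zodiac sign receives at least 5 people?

49

With 48 people one could put exactly 4 in each of the 12 zodiac signs, and no zodiac sign would reach 5.
Pigeonhole: one more person must land in a zodiac sign that already has 4, giving it 5.
So 12 × 4 + 1 = 49 people are required.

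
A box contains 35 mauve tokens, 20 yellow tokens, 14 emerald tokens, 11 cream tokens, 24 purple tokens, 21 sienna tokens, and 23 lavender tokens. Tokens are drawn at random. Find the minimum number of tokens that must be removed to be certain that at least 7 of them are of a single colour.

Put each drawn token into a box by colour. The largest draw with every box below 7 takes min(count, 6) from each colour.
Σ min(cᵢ, 6) = 6 + 6 + 6 + 6 + 6 + 6 + 6 = 42.
Draw number 42 + 1 = 43 must push one box to 7.

43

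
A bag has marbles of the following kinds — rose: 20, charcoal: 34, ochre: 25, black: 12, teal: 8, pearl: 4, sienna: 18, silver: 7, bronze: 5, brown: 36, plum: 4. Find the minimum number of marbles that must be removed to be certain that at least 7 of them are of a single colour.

By pigeonhole, put each drawn marble into a box by colour. The largest draw with every box below 7 takes min(count, 6) from each colour; colours with fewer than 6 contribute all they have.
Σ min(cᵢ, 6) = 6 + 6 + 6 + 6 + 6 + 4 + 6 + 6 + 5 + 6 + 4 = 61.
Draw number 61 + 1 = 62 must push one box to 7.

62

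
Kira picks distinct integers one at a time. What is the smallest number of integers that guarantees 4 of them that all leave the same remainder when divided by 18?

55

By pigeonhole, the 18 residue classes mod 18 are the pigeonholes.
With 54 integers one could put 3 in each residue class and have no class reach 4.
The 55th integer pushes some class to 4, so 18·3 + 1 = 55.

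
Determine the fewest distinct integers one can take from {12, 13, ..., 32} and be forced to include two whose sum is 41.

Group the elements by complementary pair {x, 41−x}: {12,29}, {13,28}, {14,27}, …, giving 9 two-element pairs and 3 integers whose partner 41−x falls outside [12,32].
Treating each of those 12 groups as a pigeonhole, one can pick one integer per group — 12 integers — with no two summing to 41.
The 13th integer lands in an occupied pair, forcing a sum of 41.

13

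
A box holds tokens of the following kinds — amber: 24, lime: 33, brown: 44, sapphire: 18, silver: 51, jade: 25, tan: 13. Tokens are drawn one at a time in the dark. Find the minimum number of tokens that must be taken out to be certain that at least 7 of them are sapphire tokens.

197

In the worst case for collecting sapphire tokens, every non-sapphire token comes out first.
There are 24 + 33 + 44 + 51 + 25 + 13 = 190 non-sapphire tokens altogether.
After those, each further token must be sapphire, so 190 + 7 = 197 draws guarantee 7 sapphire tokens.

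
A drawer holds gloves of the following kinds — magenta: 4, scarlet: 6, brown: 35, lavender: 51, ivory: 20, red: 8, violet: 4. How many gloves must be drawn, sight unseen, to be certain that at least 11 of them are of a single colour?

An adversary could hand out at most 10 gloves per colour (4 colours run out sooner): 4 + 6 + 10 + 10 + 10 + 8 + 4 = 52 gloves and still no colour has 11.
One more glove lands in a colour already at 10, so 53 draws are enough and 52 are not.

53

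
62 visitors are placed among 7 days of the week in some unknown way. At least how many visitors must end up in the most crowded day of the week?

Pigeonhole: the 7 days of the week are the holes and the 62 visitors are the pigeons.
If every day of the week held at most 8 visitors, the total would be at most 7 × 8 = 56, which is less than 62.
So some day of the week holds at least ⌈62/7⌉ = 9 visitors.

9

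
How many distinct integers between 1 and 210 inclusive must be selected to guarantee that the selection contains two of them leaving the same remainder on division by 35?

36

By the pigeonhole principle, the 35 residue classes mod 35 are the pigeonholes.
With 35 integers one could put 1 in each residue class and have no class reach 2.
The 36th integer pushes some class to 2, so 35·1 + 1 = 36.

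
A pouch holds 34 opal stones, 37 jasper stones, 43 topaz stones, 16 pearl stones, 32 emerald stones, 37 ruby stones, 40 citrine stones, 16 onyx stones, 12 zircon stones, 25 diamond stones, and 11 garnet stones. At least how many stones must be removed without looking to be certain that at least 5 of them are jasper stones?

In the worst case for collecting jasper stones, every non-jasper stone comes out first.
There are 34 + 43 + 16 + 32 + 37 + 40 + 16 + 12 + 25 + 11 = 266 non-jasper stones altogether.
After those, each further stone must be jasper, so 266 + 5 = 271 draws guarantee 5 jasper stones.

271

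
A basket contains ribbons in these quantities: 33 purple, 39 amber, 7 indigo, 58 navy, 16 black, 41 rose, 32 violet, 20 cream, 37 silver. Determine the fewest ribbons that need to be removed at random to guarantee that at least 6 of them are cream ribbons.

In the worst case for collecting cream ribbons, every non-cream ribbon comes out first.
There are 33 + 39 + 7 + 58 + 16 + 41 + 32 + 37 = 263 non-cream ribbons altogether.
After those, each further ribbon must be cream, so 263 + 6 = 269 draws guarantee 6 cream ribbons.

269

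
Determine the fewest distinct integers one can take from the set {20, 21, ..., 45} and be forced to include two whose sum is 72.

18

A set avoiding the sum 72 can contain at most one of each pair {x, 72−x}, plus the 8 elements whose complement lies outside the range or equal to its own complement.
The integers 20, …, 36 (17 of them) are such a set: any two sum to at least 20+21 = 41 and at most 35+36 = 71 < 72.
By pigeonhole, any 18th integer completes one of the 9 pairs, so 18 choices force a sum of 72.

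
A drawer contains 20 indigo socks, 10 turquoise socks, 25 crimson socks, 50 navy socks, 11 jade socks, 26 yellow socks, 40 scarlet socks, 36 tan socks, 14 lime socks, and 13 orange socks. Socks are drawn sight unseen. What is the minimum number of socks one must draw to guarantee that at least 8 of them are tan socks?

In the worst case for collecting tan socks, every non-tan sock comes out first.
There are 20 + 10 + 25 + 50 + 11 + 26 + 40 + 14 + 13 = 209 non-tan socks altogether.
After those, each further sock must be tan, so 209 + 8 = 217 draws guarantee 8 tan socks.

217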